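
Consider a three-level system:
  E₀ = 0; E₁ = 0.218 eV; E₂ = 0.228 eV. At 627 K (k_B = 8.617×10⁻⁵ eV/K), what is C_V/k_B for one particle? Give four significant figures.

k_BT = 8.617×10⁻⁵ × 627 K = 0.0540286 eV.
Eᵢ/kT = 0, 4.03490, 4.21999.
Z = Σ e^(−Eᵢ/kT) = e^(−0) + e^(−4.03490) + e^(−4.21999) = 1.00000 + 0.0176874 + 0.0146988 = 1.03239.
⟨E⟩ = 0.00698106 eV, ⟨E²⟩ = 0.00155433 eV².
C_V/k_B = (⟨E²⟩ − ⟨E⟩²)/(kT)² = (0.00155433 − 0.0000487352)/0.00291909 = 0.5158.

0.5158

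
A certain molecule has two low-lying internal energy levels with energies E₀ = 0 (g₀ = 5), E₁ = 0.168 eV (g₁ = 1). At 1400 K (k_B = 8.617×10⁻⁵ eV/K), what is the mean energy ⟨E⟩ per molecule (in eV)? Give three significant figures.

0.00795 eV

k_BT = 8.617×10⁻⁵ × 1400 K = 0.12064 eV.
Eᵢ/kT = 0, 1.3926.
Z = Σ gᵢe^(−Eᵢ/kT) = 5·e^(−0) + 1·e^(−1.3926) = 5.0000 + 0.24843 = 5.2484.
⟨E⟩ = Σ Eᵢ gᵢe^(−Eᵢ/kT) / Z = (0·5.0000 + 0.168·0.24843) / 5.2484 = 0.00795 eV.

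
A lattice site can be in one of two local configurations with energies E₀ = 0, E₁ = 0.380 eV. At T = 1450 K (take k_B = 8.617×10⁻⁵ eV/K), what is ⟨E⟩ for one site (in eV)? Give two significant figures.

0.017 eV

k_BT = 8.617×10⁻⁵ × 1450 K = 0.1249 eV.
Eᵢ/kT = 0, 3.042.
Z = Σ e^(−Eᵢ/kT) = e^(−0) + e^(−3.042) = 1.000 + 0.04774 = 1.048.
⟨E⟩ = Σ Eᵢ e^(−Eᵢ/kT) / Z = (0·1.000 + 0.380·0.04774) / 1.048 = 0.017 eV.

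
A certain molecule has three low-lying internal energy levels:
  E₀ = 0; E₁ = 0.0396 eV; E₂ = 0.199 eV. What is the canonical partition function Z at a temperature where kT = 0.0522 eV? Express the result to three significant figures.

Eᵢ/kT = 0, 0.75862, 3.8123.
Z = Σ e^(−Eᵢ/kT) = e^(−0) + e^(−0.75862) + e^(−3.8123) = 1.0000 + 0.46831 + 0.022097 = 1.4904.

Z = 1.49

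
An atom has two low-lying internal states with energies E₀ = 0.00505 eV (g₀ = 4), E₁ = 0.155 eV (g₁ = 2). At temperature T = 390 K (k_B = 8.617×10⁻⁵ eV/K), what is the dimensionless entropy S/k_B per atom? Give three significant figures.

1.42

k_BT = 8.617×10⁻⁵ × 390 K = 0.033606 eV.
Eᵢ/kT = 0.15027, 4.6123.
Z = Σ gᵢe^(−Eᵢ/kT) = 4·e^(−0.15027) + 2·e^(−4.6123) = 3.4419 + 0.019858 = 3.4618.
⟨E⟩ = Σ EᵢPᵢ = 0.0059101 eV.
S/k_B = ln Z + ⟨E⟩/kT = ln(3.4618) + 0.0059101/0.033606 = 1.2418 + 0.17586 = 1.42.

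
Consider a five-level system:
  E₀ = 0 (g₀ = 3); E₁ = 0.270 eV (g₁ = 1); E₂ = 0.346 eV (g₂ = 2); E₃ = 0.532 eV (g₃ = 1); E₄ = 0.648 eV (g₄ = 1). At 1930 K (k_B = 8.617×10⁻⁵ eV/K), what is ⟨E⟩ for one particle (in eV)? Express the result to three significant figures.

k_BT = 8.617×10⁻⁵ × 1930 K = 0.16631 eV.
Eᵢ/kT = 0, 1.6235, 2.0805, 3.1988, 3.8963.
Z = Σ gᵢe^(−Eᵢ/kT) = 3·e^(−0) + 1·e^(−1.6235) + 2·e^(−2.0805) + 1·e^(−3.1988) + 1·e^(−3.8963) = 3.0000 + 0.19721 + 0.24974 + 0.040811 + 0.020317 = 3.5081.
⟨E⟩ = Σ Eᵢ gᵢe^(−Eᵢ/kT) / Z = (0·3.0000 + 0.270·0.19721 + 0.346·0.24974 + 0.532·0.040811 + 0.648·0.020317) / 3.5081 = 0.0498 eV.

0.0498 eV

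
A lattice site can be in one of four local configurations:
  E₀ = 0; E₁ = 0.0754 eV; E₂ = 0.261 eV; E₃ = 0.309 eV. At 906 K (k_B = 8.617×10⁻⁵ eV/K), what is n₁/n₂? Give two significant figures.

k_BT = 8.617×10⁻⁵ × 906 K = 0.07807 eV.
n₁/n₂ = exp[−(E₁−E₂)/kT] = exp(−(-0.1856 eV)/(0.07807 eV)) = exp(2.377) = 11.

11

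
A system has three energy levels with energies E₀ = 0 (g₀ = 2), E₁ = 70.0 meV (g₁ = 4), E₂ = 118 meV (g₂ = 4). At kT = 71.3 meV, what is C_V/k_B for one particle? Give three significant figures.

Eᵢ/kT = 0, 0.98177, 1.6550.
Z = Σ gᵢe^(−Eᵢ/kT) = 2·e^(−0) + 4·e^(−0.98177) + 4·e^(−1.6550) = 2.0000 + 1.4986 + 0.76437 = 4.2630.
⟨E⟩ = 45.765 meV, ⟨E²⟩ = 4219.1 meV².
C_V/k_B = (⟨E²⟩ − ⟨E⟩²)/(kT)² = (4219.1 − 2094.4)/5083.7 = 0.418.

0.418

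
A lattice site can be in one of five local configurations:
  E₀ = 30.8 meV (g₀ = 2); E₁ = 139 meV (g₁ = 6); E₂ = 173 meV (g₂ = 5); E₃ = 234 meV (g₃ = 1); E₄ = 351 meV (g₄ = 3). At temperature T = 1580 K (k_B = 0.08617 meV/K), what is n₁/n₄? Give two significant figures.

9.5

k_BT = 0.08617 × 1580 K = 136.1 meV.
n₁/n₄ = (g₁/g₄) exp[−(E₁−E₄)/kT] = (6/3) × exp(−(-212 meV)/(136.1 meV)) = (6/3) × exp(1.558) = 9.5.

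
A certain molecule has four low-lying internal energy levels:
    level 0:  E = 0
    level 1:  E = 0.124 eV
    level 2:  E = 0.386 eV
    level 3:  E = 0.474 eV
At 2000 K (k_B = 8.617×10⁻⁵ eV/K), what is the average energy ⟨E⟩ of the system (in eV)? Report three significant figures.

k_BT = 8.617×10⁻⁵ × 2000 K = 0.17234 eV.
Eᵢ/kT = 0, 0.71951, 2.2398, 2.7504.
Z = Σ e^(−Eᵢ/kT) = e^(−0) + e^(−0.71951) + e^(−2.2398) + e^(−2.7504) = 1.0000 + 0.48699 + 0.10648 + 0.063902 = 1.6574.
⟨E⟩ = Σ Eᵢ e^(−Eᵢ/kT) / Z = (0·1.0000 + 0.124·0.48699 + 0.386·0.10648 + 0.474·0.063902) / 1.6574 = 0.0795 eV.

0.0795 eV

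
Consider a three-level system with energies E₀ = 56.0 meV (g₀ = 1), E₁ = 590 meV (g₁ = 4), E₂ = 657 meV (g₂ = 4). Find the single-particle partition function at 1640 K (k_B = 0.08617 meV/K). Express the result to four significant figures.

k_BT = 0.08617 × 1640 K = 141.319 meV.
Eᵢ/kT = 0.396267, 4.17495, 4.64906.
Z = Σ gᵢe^(−Eᵢ/kT) = 1·e^(−0.396267) + 4·e^(−4.17495) + 4·e^(−4.64906) = 0.672827 + 0.0615038 + 0.0382824 = 0.772613.

Z = 0.7726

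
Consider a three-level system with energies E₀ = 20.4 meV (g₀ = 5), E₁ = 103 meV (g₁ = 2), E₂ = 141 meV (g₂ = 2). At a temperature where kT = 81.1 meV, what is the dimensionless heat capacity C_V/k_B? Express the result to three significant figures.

0.231

Eᵢ/kT = 0.25154, 1.2700, 1.7386.
Z = Σ gᵢe^(−Eᵢ/kT) = 5·e^(−0.25154) + 2·e^(−1.2700) + 2·e^(−1.7386) = 3.8880 + 0.56166 + 0.35153 = 4.8012.
⟨E⟩ = 38.893 meV, ⟨E²⟩ = 3033.7 meV².
C_V/k_B = (⟨E²⟩ − ⟨E⟩²)/(kT)² = (3033.7 − 1512.7)/6577.2 = 0.231.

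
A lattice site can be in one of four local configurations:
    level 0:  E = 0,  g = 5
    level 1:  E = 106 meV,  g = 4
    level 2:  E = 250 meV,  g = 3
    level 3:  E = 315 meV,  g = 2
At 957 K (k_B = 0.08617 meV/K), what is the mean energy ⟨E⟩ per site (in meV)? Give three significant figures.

26.6 meV

k_BT = 0.08617 × 957 K = 82.465 meV.
Eᵢ/kT = 0, 1.2854, 3.0316, 3.8198.
Z = Σ gᵢe^(−Eᵢ/kT) = 5·e^(−0) + 4·e^(−1.2854) + 3·e^(−3.0316) + 2·e^(−3.8198) = 5.0000 + 1.1062 + 0.14472 + 0.043864 = 6.2948.
⟨E⟩ = Σ Eᵢ gᵢe^(−Eᵢ/kT) / Z = (0·5.0000 + 106·1.1062 + 250·0.14472 + 315·0.043864) / 6.2948 = 26.6 meV.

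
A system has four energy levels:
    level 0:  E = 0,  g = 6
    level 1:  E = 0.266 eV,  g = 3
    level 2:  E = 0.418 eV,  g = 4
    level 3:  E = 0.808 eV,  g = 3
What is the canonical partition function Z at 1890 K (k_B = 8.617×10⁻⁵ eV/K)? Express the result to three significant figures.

Z = 6.91

k_BT = 8.617×10⁻⁵ × 1890 K = 0.16286 eV.
Eᵢ/kT = 0, 1.6333, 2.5666, 4.9613.
Z = Σ gᵢe^(−Eᵢ/kT) = 6·e^(−0) + 3·e^(−1.6333) + 4·e^(−2.5666) + 3·e^(−4.9613) = 6.0000 + 0.58585 + 0.30718 + 0.021011 = 6.9140.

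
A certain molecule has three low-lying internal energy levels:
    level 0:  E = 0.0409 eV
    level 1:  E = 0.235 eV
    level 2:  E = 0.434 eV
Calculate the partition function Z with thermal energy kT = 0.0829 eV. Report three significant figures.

Eᵢ/kT = 0.49337, 2.8347, 5.2352.
Z = Σ e^(−Eᵢ/kT) = e^(−0.49337) + e^(−2.8347) + e^(−5.2352) = 0.61057 + 0.058736 + 0.0053258 = 0.67463.

Z = 0.675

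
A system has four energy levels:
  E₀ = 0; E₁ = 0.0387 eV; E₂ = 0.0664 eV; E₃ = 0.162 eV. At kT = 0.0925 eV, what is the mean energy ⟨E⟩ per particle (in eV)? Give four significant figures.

Eᵢ/kT = 0, 0.418378, 0.717838, 1.75135.
Z = Σ e^(−Eᵢ/kT) = e^(−0) + e^(−0.418378) + e^(−0.717838) + e^(−1.75135) = 1.00000 + 0.658113 + 0.487806 + 0.173540 = 2.31946.
⟨E⟩ = Σ Eᵢ e^(−Eᵢ/kT) / Z = (0·1.00000 + 0.0387·0.658113 + 0.0664·0.487806 + 0.162·0.173540) / 2.31946 = 0.03707 eV.

0.03707 eV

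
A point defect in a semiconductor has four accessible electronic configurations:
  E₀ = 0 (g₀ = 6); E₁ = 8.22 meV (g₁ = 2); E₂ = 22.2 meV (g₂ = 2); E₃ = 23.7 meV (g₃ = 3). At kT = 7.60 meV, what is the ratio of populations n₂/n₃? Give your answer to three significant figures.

n₂/n₃ = (g₂/g₃) exp[−(E₂−E₃)/kT] = (2/3) × exp(−(-1.5 meV)/(7.60 meV)) = (2/3) × exp(0.19737) = 0.812.

0.812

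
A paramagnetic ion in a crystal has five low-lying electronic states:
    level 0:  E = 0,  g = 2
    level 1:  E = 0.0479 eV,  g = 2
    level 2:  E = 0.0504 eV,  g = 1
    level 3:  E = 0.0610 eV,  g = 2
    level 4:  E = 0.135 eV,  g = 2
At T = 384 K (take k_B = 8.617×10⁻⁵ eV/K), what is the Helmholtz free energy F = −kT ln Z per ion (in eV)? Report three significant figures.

k_BT = 8.617×10⁻⁵ × 384 K = 0.033089 eV.
Eᵢ/kT = 0, 1.4476, 1.5232, 1.8435, 4.0799.
Z = Σ gᵢe^(−Eᵢ/kT) = 2·e^(−0) + 2·e^(−1.4476) + 1·e^(−1.5232) + 2·e^(−1.8435) + 2·e^(−4.0799) = 2.0000 + 0.47027 + 0.21801 + 0.31653 + 0.033818 = 3.0386.
F = −kT ln Z = −0.033089 × ln(3.0386) = −0.033089 × 1.1114 = -0.0368 eV.

-0.0368 eV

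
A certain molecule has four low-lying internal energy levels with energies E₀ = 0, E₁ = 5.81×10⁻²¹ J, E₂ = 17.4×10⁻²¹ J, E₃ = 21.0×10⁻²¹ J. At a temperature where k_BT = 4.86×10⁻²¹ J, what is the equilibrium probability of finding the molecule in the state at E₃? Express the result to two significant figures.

0.0099

Eᵢ/kT = 0, 1.195, 3.580, 4.321.
Z = Σ e^(−Eᵢ/kT) = e^(−0) + e^(−1.195) + e^(−3.580) + e^(−4.321) = 1.000 + 0.3027 + 0.02788 + 0.01329 = 1.344.
P₃ = e^(−E₃/kT) / Z = 0.01329/1.344 = 0.0099.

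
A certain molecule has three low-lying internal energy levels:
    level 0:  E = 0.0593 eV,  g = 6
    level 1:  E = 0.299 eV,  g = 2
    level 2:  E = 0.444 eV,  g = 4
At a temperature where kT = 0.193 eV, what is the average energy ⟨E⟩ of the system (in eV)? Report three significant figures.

0.108 eV

Eᵢ/kT = 0.30725, 1.5492, 2.3005.
Z = Σ gᵢe^(−Eᵢ/kT) = 6·e^(−0.30725) + 2·e^(−1.5492) + 4·e^(−2.3005) = 4.4128 + 0.42484 + 0.40083 = 5.2385.
⟨E⟩ = Σ Eᵢ gᵢe^(−Eᵢ/kT) / Z = (0.0593·4.4128 + 0.299·0.42484 + 0.444·0.40083) / 5.2385 = 0.108 eV.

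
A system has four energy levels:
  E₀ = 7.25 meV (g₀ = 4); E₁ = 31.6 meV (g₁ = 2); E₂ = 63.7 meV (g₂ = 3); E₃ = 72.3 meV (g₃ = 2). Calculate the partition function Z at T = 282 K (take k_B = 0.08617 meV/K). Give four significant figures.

k_BT = 0.08617 × 282 K = 24.2999 meV.
Eᵢ/kT = 0.298355, 1.30042, 2.62141, 2.97532.
Z = Σ gᵢe^(−Eᵢ/kT) = 4·e^(−0.298355) + 2·e^(−1.30042) + 3·e^(−2.62141) + 2·e^(−2.97532) = 2.96815 + 0.544835 + 0.218101 + 0.102062 = 3.83315.

Z = 3.833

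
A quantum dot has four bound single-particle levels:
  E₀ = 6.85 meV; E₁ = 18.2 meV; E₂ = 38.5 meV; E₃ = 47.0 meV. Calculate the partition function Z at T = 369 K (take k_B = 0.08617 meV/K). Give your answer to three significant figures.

Z = 1.90

k_BT = 0.08617 × 369 K = 31.797 meV.
Eᵢ/kT = 0.21543, 0.57238, 1.2108, 1.4781.
Z = Σ e^(−Eᵢ/kT) = e^(−0.21543) + e^(−0.57238) + e^(−1.2108) + e^(−1.4781) = 0.80619 + 0.56418 + 0.29796 + 0.22807 = 1.8964.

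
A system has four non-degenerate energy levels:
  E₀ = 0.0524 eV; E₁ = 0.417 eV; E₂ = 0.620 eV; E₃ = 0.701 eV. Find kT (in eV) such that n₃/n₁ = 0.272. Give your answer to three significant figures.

0.218 eV

n₃/n₁ = exp[−(E₃−E₁)/kT] = 0.272.
⇒ (E₃−E₁)/kT = ln(1/0.272) = ln(3.6765) = 1.3020.
kT = 0.284 eV / 1.3020 = 0.218 eV.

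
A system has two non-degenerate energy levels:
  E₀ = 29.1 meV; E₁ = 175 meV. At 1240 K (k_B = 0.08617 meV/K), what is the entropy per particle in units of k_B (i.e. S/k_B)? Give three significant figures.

0.505

k_BT = 0.08617 × 1240 K = 106.85 meV.
Eᵢ/kT = 0.27234, 1.6378.
Z = Σ e^(−Eᵢ/kT) = e^(−0.27234) + e^(−1.6378) = 0.76160 + 0.19441 = 0.95601.
⟨E⟩ = Σ EᵢPᵢ = 58.770 meV.
S/k_B = ln Z + ⟨E⟩/kT = ln(0.95601) + 58.770/106.85 = -0.044987 + 0.55002 = 0.505.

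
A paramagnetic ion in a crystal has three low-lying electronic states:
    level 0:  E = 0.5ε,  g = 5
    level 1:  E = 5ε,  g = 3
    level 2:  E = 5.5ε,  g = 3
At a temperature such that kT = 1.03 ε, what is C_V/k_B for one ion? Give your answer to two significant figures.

Eᵢ/kT = 0.4854, 4.854, 5.340.
Z = Σ gᵢe^(−Eᵢ/kT) = 5·e^(−0.4854) + 3·e^(−4.854) + 3·e^(−5.340) = 3.077 + 0.02339 + 0.01439 = 3.115.
⟨E⟩ = 0.5569 ε, ⟨E²⟩ = 0.5744 ε².
C_V/k_B = (⟨E²⟩ − ⟨E⟩²)/(kT)² = (0.5744 − 0.3101)/1.061 = 0.25.

0.25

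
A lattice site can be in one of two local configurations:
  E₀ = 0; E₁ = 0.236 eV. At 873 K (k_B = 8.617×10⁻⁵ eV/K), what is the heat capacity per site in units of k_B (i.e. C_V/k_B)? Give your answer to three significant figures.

k_BT = 8.617×10⁻⁵ × 873 K = 0.075226 eV.
Eᵢ/kT = 0, 3.1372.
Z = Σ e^(−Eᵢ/kT) = e^(−0) + e^(−3.1372) = 1.0000 + 0.043404 = 1.0434.
⟨E⟩ = 0.0098173 eV, ⟨E²⟩ = 0.0023169 eV².
C_V/k_B = (⟨E²⟩ − ⟨E⟩²)/(kT)² = (0.0023169 − 0.000096379)/0.0056590 = 0.392.

0.392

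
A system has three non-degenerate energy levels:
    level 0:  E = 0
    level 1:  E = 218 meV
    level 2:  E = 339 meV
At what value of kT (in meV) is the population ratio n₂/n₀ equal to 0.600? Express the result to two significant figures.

n₂/n₀ = exp[−(E₂−E₀)/kT] = 0.600.
⇒ (E₂−E₀)/kT = ln(1/0.600) = ln(1.667) = 0.5110.
kT = 339 meV / 0.5110 = 660 meV.

660 meV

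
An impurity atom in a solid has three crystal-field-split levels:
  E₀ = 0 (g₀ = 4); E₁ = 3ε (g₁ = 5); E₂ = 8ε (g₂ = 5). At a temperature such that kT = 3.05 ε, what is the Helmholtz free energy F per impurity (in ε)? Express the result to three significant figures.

-5.58 ε

Eᵢ/kT = 0, 0.98361, 2.6230.
Z = Σ gᵢe^(−Eᵢ/kT) = 4·e^(−0) + 5·e^(−0.98361) + 5·e^(−2.6230) = 4.0000 + 1.8698 + 0.36292 = 6.2327.
F = −kT ln Z = −3.05 × ln(6.2327) = −3.05 × 1.8298 = -5.58 ε.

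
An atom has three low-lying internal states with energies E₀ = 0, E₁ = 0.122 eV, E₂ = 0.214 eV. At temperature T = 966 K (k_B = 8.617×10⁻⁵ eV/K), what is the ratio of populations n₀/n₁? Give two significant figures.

4.3

k_BT = 8.617×10⁻⁵ × 966 K = 0.08324 eV.
n₀/n₁ = exp[−(E₀−E₁)/kT] = exp(−(-0.122 eV)/(0.08324 eV)) = exp(1.466) = 4.3.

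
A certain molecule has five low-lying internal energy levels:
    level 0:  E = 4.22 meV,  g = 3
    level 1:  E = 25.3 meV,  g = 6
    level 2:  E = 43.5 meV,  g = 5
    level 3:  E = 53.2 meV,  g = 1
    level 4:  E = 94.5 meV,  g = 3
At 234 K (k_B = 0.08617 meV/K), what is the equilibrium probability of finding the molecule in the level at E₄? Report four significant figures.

0.005735

k_BT = 0.08617 × 234 K = 20.1638 meV.
Eᵢ/kT = 0.209286, 1.25472, 2.15733, 2.63839, 4.68662.
Z = Σ gᵢe^(−Eᵢ/kT) = 3·e^(−0.209286) + 6·e^(−1.25472) + 5·e^(−2.15733) + 1·e^(−2.63839) + 3·e^(−4.68662) = 2.43349 + 1.71093 + 0.578167 + 0.0714763 + 0.0276534 = 4.82172.
P₄ = g₄ e^(−E₄/kT) / Z = 0.0276534/4.82172 = 0.005735.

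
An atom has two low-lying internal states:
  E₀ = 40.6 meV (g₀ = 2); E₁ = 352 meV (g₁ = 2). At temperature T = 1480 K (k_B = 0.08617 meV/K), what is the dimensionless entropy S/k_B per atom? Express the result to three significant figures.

0.972

k_BT = 0.08617 × 1480 K = 127.53 meV.
Eᵢ/kT = 0.31836, 2.7601.
Z = Σ gᵢe^(−Eᵢ/kT) = 2·e^(−0.31836) + 2·e^(−2.7601) = 1.4547 + 0.12657 = 1.5813.
⟨E⟩ = Σ EᵢPᵢ = 65.524 meV.
S/k_B = ln Z + ⟨E⟩/kT = ln(1.5813) + 65.524/127.53 = 0.45825 + 0.51379 = 0.972.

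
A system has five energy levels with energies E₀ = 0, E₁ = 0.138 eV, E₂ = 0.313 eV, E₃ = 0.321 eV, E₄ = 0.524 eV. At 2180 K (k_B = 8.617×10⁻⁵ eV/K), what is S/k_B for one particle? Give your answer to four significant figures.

1.248

k_BT = 8.617×10⁻⁵ × 2180 K = 0.187851 eV.
Eᵢ/kT = 0, 0.734625, 1.66621, 1.70880, 2.78944.
Z = Σ e^(−Eᵢ/kT) = e^(−0) + e^(−0.734625) + e^(−1.66621) + e^(−1.70880) + e^(−2.78944) = 1.00000 + 0.479685 + 0.188962 + 0.181083 + 0.0614556 = 1.91119.
⟨E⟩ = Σ EᵢPᵢ = 0.112847 eV.
S/k_B = ln Z + ⟨E⟩/kT = ln(1.91119) + 0.112847/0.187851 = 0.647726 + 0.600726 = 1.248.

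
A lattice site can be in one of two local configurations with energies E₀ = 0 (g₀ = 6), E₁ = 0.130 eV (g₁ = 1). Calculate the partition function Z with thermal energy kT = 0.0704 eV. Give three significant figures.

Eᵢ/kT = 0, 1.8466.
Z = Σ gᵢe^(−Eᵢ/kT) = 6·e^(−0) + 1·e^(−1.8466) = 6.0000 + 0.15777 = 6.1578.

Z = 6.16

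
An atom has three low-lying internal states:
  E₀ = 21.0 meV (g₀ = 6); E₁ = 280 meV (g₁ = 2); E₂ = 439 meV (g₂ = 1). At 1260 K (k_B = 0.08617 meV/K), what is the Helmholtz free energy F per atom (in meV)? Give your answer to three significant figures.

k_BT = 0.08617 × 1260 K = 108.57 meV.
Eᵢ/kT = 0.19342, 2.5790, 4.0435.
Z = Σ gᵢe^(−Eᵢ/kT) = 6·e^(−0.19342) + 2·e^(−2.5790) + 1·e^(−4.0435) = 4.9448 + 0.15170 + 0.017536 = 5.1140.
F = −kT ln Z = −108.57 × ln(5.1140) = −108.57 × 1.6320 = -177 meV.

-177 meV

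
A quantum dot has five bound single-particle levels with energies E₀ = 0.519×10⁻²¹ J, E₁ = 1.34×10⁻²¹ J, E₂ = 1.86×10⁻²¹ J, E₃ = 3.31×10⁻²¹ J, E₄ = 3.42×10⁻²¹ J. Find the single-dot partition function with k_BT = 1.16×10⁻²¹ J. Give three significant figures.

Z = 1.27

Eᵢ/kT = 0.44741, 1.1552, 1.6034, 2.8534, 2.9483.
Z = Σ e^(−Eᵢ/kT) = e^(−0.44741) + e^(−1.1552) + e^(−1.6034) + e^(−2.8534) + e^(−2.9483) = 0.63928 + 0.31499 + 0.20121 + 0.057648 + 0.052429 = 1.2656.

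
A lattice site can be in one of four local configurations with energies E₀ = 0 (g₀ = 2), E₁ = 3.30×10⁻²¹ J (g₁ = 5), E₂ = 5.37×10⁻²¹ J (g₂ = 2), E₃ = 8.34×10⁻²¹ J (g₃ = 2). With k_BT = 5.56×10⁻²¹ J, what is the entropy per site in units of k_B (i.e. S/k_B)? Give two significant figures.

Eᵢ/kT = 0, 0.5935, 0.9658, 1.500.
Z = Σ gᵢe^(−Eᵢ/kT) = 2·e^(−0) + 5·e^(−0.5935) + 2·e^(−0.9658) + 2·e^(−1.500) = 2.000 + 2.762 + 0.7614 + 0.4463 = 5.970.
⟨E⟩ = Σ EᵢPᵢ = 2.835 ×10⁻²¹ J.
S/k_B = ln Z + ⟨E⟩/kT = ln(5.970) + 2.835/5.56 = 1.787 + 0.5099 = 2.3.

2.3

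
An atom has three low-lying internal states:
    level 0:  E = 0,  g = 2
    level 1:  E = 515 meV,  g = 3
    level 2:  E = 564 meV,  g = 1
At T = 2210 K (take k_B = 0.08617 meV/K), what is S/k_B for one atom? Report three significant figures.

1.12

k_BT = 0.08617 × 2210 K = 190.44 meV.
Eᵢ/kT = 0, 2.7043, 2.9616.
Z = Σ gᵢe^(−Eᵢ/kT) = 2·e^(−0) + 3·e^(−2.7043) + 1·e^(−2.9616) = 2.0000 + 0.20075 + 0.051736 = 2.2525.
⟨E⟩ = Σ EᵢPᵢ = 58.853 meV.
S/k_B = ln Z + ⟨E⟩/kT = ln(2.2525) + 58.853/190.44 = 0.81204 + 0.30904 = 1.12.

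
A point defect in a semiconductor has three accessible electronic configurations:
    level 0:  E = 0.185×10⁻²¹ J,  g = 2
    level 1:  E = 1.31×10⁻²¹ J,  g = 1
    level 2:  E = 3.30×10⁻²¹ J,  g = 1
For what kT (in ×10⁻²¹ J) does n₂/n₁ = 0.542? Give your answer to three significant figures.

3.25 ×10⁻²¹ J

n₂/n₁ = (g₂/g₁) exp[−(E₂−E₁)/kT] = 0.542.
⇒ (E₂−E₁)/kT = ln((1/1)/0.542) = ln(1.8450) = 0.61248.
kT = 1.99 ×10⁻²¹ J / 0.61248 = 3.25 ×10⁻²¹ J.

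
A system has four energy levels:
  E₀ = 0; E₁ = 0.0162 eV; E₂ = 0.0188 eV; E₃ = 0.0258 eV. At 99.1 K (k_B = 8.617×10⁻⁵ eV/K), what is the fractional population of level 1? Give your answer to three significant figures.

k_BT = 8.617×10⁻⁵ × 99.1 K = 0.0085394 eV.
Eᵢ/kT = 0, 1.8971, 2.2016, 3.0213.
Z = Σ e^(−Eᵢ/kT) = e^(−0) + e^(−1.8971) + e^(−2.2016) + e^(−3.0213) = 1.0000 + 0.15000 + 0.11063 + 0.048738 = 1.3094.
P₁ = e^(−E₁/kT) / Z = 0.15000/1.3094 = 0.115.

0.115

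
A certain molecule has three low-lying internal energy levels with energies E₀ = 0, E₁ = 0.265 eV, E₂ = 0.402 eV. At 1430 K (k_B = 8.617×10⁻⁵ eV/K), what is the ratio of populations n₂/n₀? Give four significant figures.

k_BT = 8.617×10⁻⁵ × 1430 K = 0.123223 eV.
n₂/n₀ = exp[−(E₂−E₀)/kT] = exp(−(0.402 eV)/(0.123223 eV)) = exp(-3.26238) = 0.03830.

0.03830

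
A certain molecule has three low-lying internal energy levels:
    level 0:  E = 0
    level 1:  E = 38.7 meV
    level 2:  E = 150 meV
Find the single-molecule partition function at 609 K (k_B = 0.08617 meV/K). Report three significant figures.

Z = 1.54

k_BT = 0.08617 × 609 K = 52.478 meV.
Eᵢ/kT = 0, 0.73745, 2.8583.
Z = Σ e^(−Eᵢ/kT) = e^(−0) + e^(−0.73745) + e^(−2.8583) = 1.0000 + 0.47833 + 0.057366 = 1.5357.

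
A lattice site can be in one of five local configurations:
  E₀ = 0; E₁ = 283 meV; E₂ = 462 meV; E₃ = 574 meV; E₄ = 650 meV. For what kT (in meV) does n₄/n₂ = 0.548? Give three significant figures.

313 meV

n₄/n₂ = exp[−(E₄−E₂)/kT] = 0.548.
⇒ (E₄−E₂)/kT = ln(1/0.548) = ln(1.8248) = 0.60147.
kT = 188 meV / 0.60147 = 313 meV.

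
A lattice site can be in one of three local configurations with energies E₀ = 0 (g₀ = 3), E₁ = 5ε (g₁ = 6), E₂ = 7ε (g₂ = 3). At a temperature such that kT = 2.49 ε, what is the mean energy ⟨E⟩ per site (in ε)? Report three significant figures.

1.33 ε

Eᵢ/kT = 0, 2.0080, 2.8112.
Z = Σ gᵢe^(−Eᵢ/kT) = 3·e^(−0) + 6·e^(−2.0080) + 3·e^(−2.8112) = 3.0000 + 0.80554 + 0.18040 = 3.9859.
⟨E⟩ = Σ Eᵢ gᵢe^(−Eᵢ/kT) / Z = (0·3.0000 + 5·0.80554 + 7·0.18040) / 3.9859 = 1.33 ε.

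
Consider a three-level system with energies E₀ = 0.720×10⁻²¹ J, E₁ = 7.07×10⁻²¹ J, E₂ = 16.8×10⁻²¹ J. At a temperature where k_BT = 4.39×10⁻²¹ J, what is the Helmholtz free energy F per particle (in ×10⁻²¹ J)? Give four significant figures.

-0.2983 ×10⁻²¹ J

Eᵢ/kT = 0.164009, 1.61048, 3.82688.
Z = Σ e^(−Eᵢ/kT) = e^(−0.164009) + e^(−1.61048) + e^(−3.82688) = 0.848734 + 0.199792 + 0.0217775 = 1.07030.
F = −kT ln Z = −4.39 × ln(1.07030) = −4.39 × 0.0679390 = -0.2983 ×10⁻²¹ J.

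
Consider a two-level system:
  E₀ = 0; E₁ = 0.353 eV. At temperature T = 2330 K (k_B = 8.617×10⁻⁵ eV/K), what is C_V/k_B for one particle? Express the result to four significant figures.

k_BT = 8.617×10⁻⁵ × 2330 K = 0.200776 eV.
Eᵢ/kT = 0, 1.75818.
Z = Σ e^(−Eᵢ/kT) = e^(−0) + e^(−1.75818) = 1.00000 + 0.172358 = 1.17236.
⟨E⟩ = 0.0518973 eV, ⟨E²⟩ = 0.0183198 eV².
C_V/k_B = (⟨E²⟩ − ⟨E⟩²)/(kT)² = (0.0183198 − 0.00269333)/0.0403110 = 0.3876.

0.3876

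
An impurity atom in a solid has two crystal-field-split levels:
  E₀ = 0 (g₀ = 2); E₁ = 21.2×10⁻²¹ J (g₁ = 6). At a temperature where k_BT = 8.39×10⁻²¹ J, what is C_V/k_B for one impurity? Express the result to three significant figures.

0.996

Eᵢ/kT = 0, 2.5268.
Z = Σ gᵢe^(−Eᵢ/kT) = 2·e^(−0) + 6·e^(−2.5268) = 2.0000 + 0.47949 = 2.4795.
⟨E⟩ = 4.0997, ⟨E²⟩ = 86.913.
C_V/k_B = (⟨E²⟩ − ⟨E⟩²)/(kT)² = (86.913 − 16.808)/70.392 = 0.996.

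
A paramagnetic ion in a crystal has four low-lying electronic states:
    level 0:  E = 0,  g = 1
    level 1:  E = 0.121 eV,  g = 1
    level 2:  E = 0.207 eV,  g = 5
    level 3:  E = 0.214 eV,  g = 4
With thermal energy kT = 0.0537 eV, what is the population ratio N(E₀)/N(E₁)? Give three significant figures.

n₀/n₁ = (g₀/g₁) exp[−(E₀−E₁)/kT] = (1/1) × exp(−(-0.121 eV)/(0.0537 eV)) = (1/1) × exp(2.2533) = 9.52.

9.52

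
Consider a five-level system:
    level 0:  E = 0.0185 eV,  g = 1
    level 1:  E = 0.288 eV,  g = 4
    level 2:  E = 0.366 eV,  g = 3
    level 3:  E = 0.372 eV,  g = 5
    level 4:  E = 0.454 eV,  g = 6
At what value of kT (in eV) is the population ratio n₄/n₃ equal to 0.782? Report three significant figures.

0.191 eV

n₄/n₃ = (g₄/g₃) exp[−(E₄−E₃)/kT] = 0.782.
⇒ (E₄−E₃)/kT = ln((6/5)/0.782) = ln(1.5345) = 0.42820.
kT = 0.082 eV / 0.42820 = 0.191 eV.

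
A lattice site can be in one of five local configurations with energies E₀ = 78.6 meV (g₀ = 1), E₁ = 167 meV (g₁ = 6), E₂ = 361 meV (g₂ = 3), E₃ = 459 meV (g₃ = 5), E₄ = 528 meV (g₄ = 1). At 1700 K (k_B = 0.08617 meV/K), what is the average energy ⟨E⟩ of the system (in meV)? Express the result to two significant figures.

190 meV

k_BT = 0.08617 × 1700 K = 146.5 meV.
Eᵢ/kT = 0.5365, 1.140, 2.464, 3.133, 3.604.
Z = Σ gᵢe^(−Eᵢ/kT) = 1·e^(−0.5365) + 6·e^(−1.140) + 3·e^(−2.464) + 5·e^(−3.133) + 1·e^(−3.604) = 0.5848 + 1.919 + 0.2553 + 0.2179 + 0.02721 = 3.004.
⟨E⟩ = Σ Eᵢ gᵢe^(−Eᵢ/kT) / Z = (78.6·0.5848 + 167·1.919 + 361·0.2553 + 459·0.2179 + 528·0.02721) / 3.004 = 190 meV.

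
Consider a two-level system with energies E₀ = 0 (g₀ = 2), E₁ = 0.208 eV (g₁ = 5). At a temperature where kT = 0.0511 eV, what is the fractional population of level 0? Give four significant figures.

Eᵢ/kT = 0, 4.07045.
Z = Σ gᵢe^(−Eᵢ/kT) = 2·e^(−0) + 5·e^(−4.07045) = 2.00000 + 0.0853485 = 2.08535.
P₀ = g₀ e^(−E₀/kT) / Z = 2.00000/2.08535 = 0.9591.

0.9591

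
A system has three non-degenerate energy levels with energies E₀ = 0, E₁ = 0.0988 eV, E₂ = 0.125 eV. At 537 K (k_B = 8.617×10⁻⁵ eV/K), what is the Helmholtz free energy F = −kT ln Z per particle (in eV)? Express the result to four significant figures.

k_BT = 8.617×10⁻⁵ × 537 K = 0.0462733 eV.
Eᵢ/kT = 0, 2.13514, 2.70134.
Z = Σ e^(−Eᵢ/kT) = e^(−0) + e^(−2.13514) + e^(−2.70134) = 1.00000 + 0.118228 + 0.0671155 = 1.18534.
F = −kT ln Z = −0.0462733 × ln(1.18534) = −0.0462733 × 0.170030 = -0.007868 eV.

-0.007868 eV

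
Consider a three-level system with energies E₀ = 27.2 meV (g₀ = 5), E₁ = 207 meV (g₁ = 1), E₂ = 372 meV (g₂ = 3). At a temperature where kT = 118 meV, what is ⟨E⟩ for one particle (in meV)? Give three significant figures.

Eᵢ/kT = 0.23051, 1.7542, 3.1525.
Z = Σ gᵢe^(−Eᵢ/kT) = 5·e^(−0.23051) + 1·e^(−1.7542) + 3·e^(−3.1525) = 3.9706 + 0.17305 + 0.12824 = 4.2719.
⟨E⟩ = Σ Eᵢ gᵢe^(−Eᵢ/kT) / Z = (27.2·3.9706 + 207·0.17305 + 372·0.12824) / 4.2719 = 44.8 meV.

44.8 meV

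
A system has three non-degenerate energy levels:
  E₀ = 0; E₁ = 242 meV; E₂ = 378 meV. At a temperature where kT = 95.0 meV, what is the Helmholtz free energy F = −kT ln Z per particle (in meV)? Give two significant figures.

Eᵢ/kT = 0, 2.547, 3.979.
Z = Σ e^(−Eᵢ/kT) = e^(−0) + e^(−2.547) + e^(−3.979) = 1.000 + 0.07832 + 0.01870 = 1.097.
F = −kT ln Z = −95.0 × ln(1.097) = −95.0 × 0.09258 = -8.8 meV.

-8.8 meV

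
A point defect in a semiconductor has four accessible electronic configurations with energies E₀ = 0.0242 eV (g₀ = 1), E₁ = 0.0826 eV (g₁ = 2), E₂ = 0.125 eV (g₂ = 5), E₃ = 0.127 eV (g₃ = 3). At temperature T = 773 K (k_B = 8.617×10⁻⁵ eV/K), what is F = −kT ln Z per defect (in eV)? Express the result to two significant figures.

k_BT = 8.617×10⁻⁵ × 773 K = 0.06661 eV.
Eᵢ/kT = 0.3633, 1.240, 1.877, 1.907.
Z = Σ gᵢe^(−Eᵢ/kT) = 1·e^(−0.3633) + 2·e^(−1.240) + 5·e^(−1.877) + 3·e^(−1.907) = 0.6954 + 0.5788 + 0.7652 + 0.4456 = 2.485.
F = −kT ln Z = −0.06661 × ln(2.485) = −0.06661 × 0.9103 = -0.061 eV.

-0.061 eV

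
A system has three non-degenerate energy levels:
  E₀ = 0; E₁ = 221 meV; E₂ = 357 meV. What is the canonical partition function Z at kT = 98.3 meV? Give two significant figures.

Z = 1.1

Eᵢ/kT = 0, 2.248, 3.632.
Z = Σ e^(−Eᵢ/kT) = e^(−0) + e^(−2.248) + e^(−3.632) = 1.000 + 0.1056 + 0.02646 = 1.132.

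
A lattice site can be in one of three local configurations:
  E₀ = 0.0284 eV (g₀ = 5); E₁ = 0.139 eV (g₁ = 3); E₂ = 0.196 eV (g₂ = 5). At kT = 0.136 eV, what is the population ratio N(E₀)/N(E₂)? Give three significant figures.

3.43

n₀/n₂ = (g₀/g₂) exp[−(E₀−E₂)/kT] = (5/5) × exp(−(-0.1676 eV)/(0.136 eV)) = (5/5) × exp(1.2324) = 3.43.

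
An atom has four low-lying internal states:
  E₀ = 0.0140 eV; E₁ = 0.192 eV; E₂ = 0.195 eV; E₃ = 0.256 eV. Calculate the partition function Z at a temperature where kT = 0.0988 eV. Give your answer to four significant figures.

Eᵢ/kT = 0.141700, 1.94332, 1.97368, 2.59109.
Z = Σ e^(−Eᵢ/kT) = e^(−0.141700) + e^(−1.94332) + e^(−1.97368) + e^(−2.59109) = 0.867882 + 0.143228 + 0.138945 + 0.0749383 = 1.22499.

Z = 1.225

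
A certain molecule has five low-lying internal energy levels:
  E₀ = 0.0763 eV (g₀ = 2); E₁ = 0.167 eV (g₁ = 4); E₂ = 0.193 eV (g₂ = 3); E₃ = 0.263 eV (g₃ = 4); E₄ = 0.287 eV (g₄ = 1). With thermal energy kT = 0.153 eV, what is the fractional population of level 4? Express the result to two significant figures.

0.036

Eᵢ/kT = 0.4987, 1.092, 1.261, 1.719, 1.876.
Z = Σ gᵢe^(−Eᵢ/kT) = 2·e^(−0.4987) + 4·e^(−1.092) + 3·e^(−1.261) + 4·e^(−1.719) + 1·e^(−1.876) = 1.215 + 1.342 + 0.8501 + 0.7170 + 0.1532 = 4.277.
P₄ = g₄ e^(−E₄/kT) / Z = 0.1532/4.277 = 0.036.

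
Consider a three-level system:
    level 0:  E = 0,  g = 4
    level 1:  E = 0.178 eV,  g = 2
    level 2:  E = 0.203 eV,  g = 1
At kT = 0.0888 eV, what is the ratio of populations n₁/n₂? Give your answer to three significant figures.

n₁/n₂ = (g₁/g₂) exp[−(E₁−E₂)/kT] = (2/1) × exp(−(-0.025 eV)/(0.0888 eV)) = (2/1) × exp(0.28153) = 2.65.

2.65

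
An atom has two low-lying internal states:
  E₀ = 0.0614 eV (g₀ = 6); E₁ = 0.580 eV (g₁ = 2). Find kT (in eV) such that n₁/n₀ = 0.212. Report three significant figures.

1.15 eV

n₁/n₀ = (g₁/g₀) exp[−(E₁−E₀)/kT] = 0.212.
⇒ (E₁−E₀)/kT = ln((2/6)/0.212) = ln(1.5723) = 0.45254.
kT = 0.5186 eV / 0.45254 = 1.15 eV.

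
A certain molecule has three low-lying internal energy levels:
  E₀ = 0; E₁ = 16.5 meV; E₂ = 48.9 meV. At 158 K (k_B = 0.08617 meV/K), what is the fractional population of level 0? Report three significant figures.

k_BT = 0.08617 × 158 K = 13.615 meV.
Eᵢ/kT = 0, 1.2119, 3.5916.
Z = Σ e^(−Eᵢ/kT) = e^(−0) + e^(−1.2119) + e^(−3.5916) = 1.0000 + 0.29763 + 0.027554 = 1.3252.
P₀ = e^(−E₀/kT) / Z = 1.0000/1.3252 = 0.755.

0.755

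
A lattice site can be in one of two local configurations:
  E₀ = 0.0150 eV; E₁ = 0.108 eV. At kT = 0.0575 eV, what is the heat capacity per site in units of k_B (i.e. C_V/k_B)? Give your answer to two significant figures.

0.36

Eᵢ/kT = 0.2609, 1.878.
Z = Σ e^(−Eᵢ/kT) = e^(−0.2609) + e^(−1.878) = 0.7704 + 0.1529 = 0.9233.
⟨E⟩ = 0.03040 eV, ⟨E²⟩ = 0.002119 eV².
C_V/k_B = (⟨E²⟩ − ⟨E⟩²)/(kT)² = (0.002119 − 0.0009242)/0.003306 = 0.36.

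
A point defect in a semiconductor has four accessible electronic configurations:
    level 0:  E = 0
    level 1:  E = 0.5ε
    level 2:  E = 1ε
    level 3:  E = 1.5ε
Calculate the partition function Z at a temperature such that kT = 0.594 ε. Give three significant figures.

Eᵢ/kT = 0, 0.84175, 1.6835, 2.5253.
Z = Σ e^(−Eᵢ/kT) = e^(−0) + e^(−0.84175) + e^(−1.6835) + e^(−2.5253) = 1.0000 + 0.43096 + 0.18572 + 0.080034 = 1.6967.

Z = 1.70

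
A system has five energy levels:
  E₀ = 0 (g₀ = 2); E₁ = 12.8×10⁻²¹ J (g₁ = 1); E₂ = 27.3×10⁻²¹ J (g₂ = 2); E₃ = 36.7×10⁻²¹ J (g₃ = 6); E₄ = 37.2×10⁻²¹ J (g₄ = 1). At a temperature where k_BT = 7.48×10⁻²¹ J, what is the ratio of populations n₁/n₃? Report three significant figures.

n₁/n₃ = (g₁/g₃) exp[−(E₁−E₃)/kT] = (1/6) × exp(−(-23.9 ×10⁻²¹ J)/(7.48 ×10⁻²¹ J)) = (1/6) × exp(3.1952) = 4.07.

4.07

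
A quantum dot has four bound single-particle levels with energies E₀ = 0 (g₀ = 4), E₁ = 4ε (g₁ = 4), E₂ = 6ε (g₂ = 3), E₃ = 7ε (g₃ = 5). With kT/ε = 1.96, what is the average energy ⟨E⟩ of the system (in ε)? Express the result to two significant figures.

0.81 ε

Eᵢ/kT = 0, 2.041, 3.061, 3.571.
Z = Σ gᵢe^(−Eᵢ/kT) = 4·e^(−0) + 4·e^(−2.041) + 3·e^(−3.061) + 5·e^(−3.571) = 4.000 + 0.5196 + 0.1405 + 0.1406 = 4.801.
⟨E⟩ = Σ Eᵢ gᵢe^(−Eᵢ/kT) / Z = (0·4.000 + 4·0.5196 + 6·0.1405 + 7·0.1406) / 4.801 = 0.81 ε.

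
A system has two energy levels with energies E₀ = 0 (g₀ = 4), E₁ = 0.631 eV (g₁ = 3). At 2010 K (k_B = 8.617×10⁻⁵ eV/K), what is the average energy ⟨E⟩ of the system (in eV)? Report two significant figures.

0.012 eV

k_BT = 8.617×10⁻⁵ × 2010 K = 0.1732 eV.
Eᵢ/kT = 0, 3.643.
Z = Σ gᵢe^(−Eᵢ/kT) = 4·e^(−0) + 3·e^(−3.643) = 4.000 + 0.07852 = 4.079.
⟨E⟩ = Σ Eᵢ gᵢe^(−Eᵢ/kT) / Z = (0·4.000 + 0.631·0.07852) / 4.079 = 0.012 eV.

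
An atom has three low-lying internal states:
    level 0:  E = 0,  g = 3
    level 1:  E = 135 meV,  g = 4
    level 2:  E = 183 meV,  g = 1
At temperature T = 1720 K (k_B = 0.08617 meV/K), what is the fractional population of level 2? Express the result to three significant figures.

0.0594

k_BT = 0.08617 × 1720 K = 148.21 meV.
Eᵢ/kT = 0, 0.91087, 1.2347.
Z = Σ gᵢe^(−Eᵢ/kT) = 3·e^(−0) + 4·e^(−0.91087) + 1·e^(−1.2347) = 3.0000 + 1.6087 + 0.29092 = 4.8996.
P₂ = g₂ e^(−E₂/kT) / Z = 0.29092/4.8996 = 0.0594.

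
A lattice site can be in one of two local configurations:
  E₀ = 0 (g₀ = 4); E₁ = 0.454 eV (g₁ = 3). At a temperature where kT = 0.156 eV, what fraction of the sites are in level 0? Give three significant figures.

Eᵢ/kT = 0, 2.9103.
Z = Σ gᵢe^(−Eᵢ/kT) = 4·e^(−0) + 3·e^(−2.9103) = 4.0000 + 0.16338 = 4.1634.
P₀ = g₀ e^(−E₀/kT) / Z = 4.0000/4.1634 = 0.961.

0.961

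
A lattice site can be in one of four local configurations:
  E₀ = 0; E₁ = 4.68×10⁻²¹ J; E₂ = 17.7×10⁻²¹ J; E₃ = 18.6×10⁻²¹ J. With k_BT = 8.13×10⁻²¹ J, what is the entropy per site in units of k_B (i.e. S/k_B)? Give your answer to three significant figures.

1.03

Eᵢ/kT = 0, 0.57565, 2.1771, 2.2878.
Z = Σ e^(−Eᵢ/kT) = e^(−0) + e^(−0.57565) + e^(−2.1771) + e^(−2.2878) = 1.0000 + 0.56234 + 0.11337 + 0.10149 = 1.7772.
⟨E⟩ = Σ EᵢPᵢ = 3.6721 ×10⁻²¹ J.
S/k_B = ln Z + ⟨E⟩/kT = ln(1.7772) + 3.6721/8.13 = 0.57504 + 0.45167 = 1.03.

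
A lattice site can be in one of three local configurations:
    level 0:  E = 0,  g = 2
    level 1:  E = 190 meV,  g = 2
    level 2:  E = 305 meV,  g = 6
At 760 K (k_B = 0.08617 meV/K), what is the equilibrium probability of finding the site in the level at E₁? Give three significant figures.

k_BT = 0.08617 × 760 K = 65.489 meV.
Eᵢ/kT = 0, 2.9013, 4.6573.
Z = Σ gᵢe^(−Eᵢ/kT) = 2·e^(−0) + 2·e^(−2.9013) + 6·e^(−4.6573) = 2.0000 + 0.10990 + 0.056952 = 2.1669.
P₁ = g₁ e^(−E₁/kT) / Z = 0.10990/2.1669 = 0.0507.

0.0507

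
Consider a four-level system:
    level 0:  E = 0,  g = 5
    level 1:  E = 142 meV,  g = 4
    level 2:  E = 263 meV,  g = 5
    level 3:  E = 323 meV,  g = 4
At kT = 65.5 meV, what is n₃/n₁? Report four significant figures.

n₃/n₁ = (g₃/g₁) exp[−(E₃−E₁)/kT] = (4/4) × exp(−(181 meV)/(65.5 meV)) = (4/4) × exp(-2.76336) = 0.06308.

0.06308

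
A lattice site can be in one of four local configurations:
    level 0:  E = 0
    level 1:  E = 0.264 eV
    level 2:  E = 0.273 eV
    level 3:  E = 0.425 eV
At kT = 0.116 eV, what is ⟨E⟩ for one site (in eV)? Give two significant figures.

Eᵢ/kT = 0, 2.276, 2.353, 3.664.
Z = Σ e^(−Eᵢ/kT) = e^(−0) + e^(−2.276) + e^(−2.353) + e^(−3.664) = 1.000 + 0.1027 + 0.09508 + 0.02563 = 1.223.
⟨E⟩ = Σ Eᵢ e^(−Eᵢ/kT) / Z = (0·1.000 + 0.264·0.1027 + 0.273·0.09508 + 0.425·0.02563) / 1.223 = 0.052 eV.

0.052 eV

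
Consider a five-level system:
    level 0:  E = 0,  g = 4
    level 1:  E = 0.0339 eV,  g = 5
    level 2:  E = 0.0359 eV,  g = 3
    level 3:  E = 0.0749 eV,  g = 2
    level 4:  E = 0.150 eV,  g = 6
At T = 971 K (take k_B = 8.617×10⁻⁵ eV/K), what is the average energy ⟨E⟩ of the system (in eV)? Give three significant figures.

k_BT = 8.617×10⁻⁵ × 971 K = 0.083671 eV.
Eᵢ/kT = 0, 0.40516, 0.42906, 0.89517, 1.7927.
Z = Σ gᵢe^(−Eᵢ/kT) = 4·e^(−0) + 5·e^(−0.40516) + 3·e^(−0.42906) + 2·e^(−0.89517) + 6·e^(−1.7927) = 4.0000 + 3.3344 + 1.9534 + 0.81708 + 0.99906 = 11.104.
⟨E⟩ = Σ Eᵢ gᵢe^(−Eᵢ/kT) / Z = (0·4.0000 + 0.0339·3.3344 + 0.0359·1.9534 + 0.0749·0.81708 + 0.150·0.99906) / 11.104 = 0.0355 eV.

0.0355 eV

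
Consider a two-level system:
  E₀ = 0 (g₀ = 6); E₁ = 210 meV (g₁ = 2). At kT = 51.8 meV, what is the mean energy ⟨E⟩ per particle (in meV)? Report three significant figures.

Eᵢ/kT = 0, 4.0541.
Z = Σ gᵢe^(−Eᵢ/kT) = 6·e^(−0) + 2·e^(−4.0541) = 6.0000 + 0.034702 = 6.0347.
⟨E⟩ = Σ Eᵢ gᵢe^(−Eᵢ/kT) / Z = (0·6.0000 + 210·0.034702) / 6.0347 = 1.21 meV.

1.21 meV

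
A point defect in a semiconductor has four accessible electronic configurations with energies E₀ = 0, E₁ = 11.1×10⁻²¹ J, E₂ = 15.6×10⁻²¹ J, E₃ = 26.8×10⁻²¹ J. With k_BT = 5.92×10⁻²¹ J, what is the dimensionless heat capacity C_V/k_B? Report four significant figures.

0.8377

Eᵢ/kT = 0, 1.87500, 2.63514, 4.52703.
Z = Σ e^(−Eᵢ/kT) = e^(−0) + e^(−1.87500) + e^(−2.63514) + e^(−4.52703) = 1.00000 + 0.153355 + 0.0717089 + 0.0108127 = 1.23588.
⟨E⟩ = 2.51698, ⟨E²⟩ = 35.6928.
C_V/k_B = (⟨E²⟩ − ⟨E⟩²)/(kT)² = (35.6928 − 6.33519)/35.0464 = 0.8377.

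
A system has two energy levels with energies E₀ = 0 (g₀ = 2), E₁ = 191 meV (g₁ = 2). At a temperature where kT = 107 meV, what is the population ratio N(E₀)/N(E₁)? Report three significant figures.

n₀/n₁ = (g₀/g₁) exp[−(E₀−E₁)/kT] = (2/2) × exp(−(-191 meV)/(107 meV)) = (2/2) × exp(1.7850) = 5.96.

5.96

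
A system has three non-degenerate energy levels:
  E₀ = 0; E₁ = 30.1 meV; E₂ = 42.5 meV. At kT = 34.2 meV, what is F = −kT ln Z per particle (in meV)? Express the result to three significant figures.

Eᵢ/kT = 0, 0.88012, 1.2427.
Z = Σ e^(−Eᵢ/kT) = e^(−0) + e^(−0.88012) + e^(−1.2427) = 1.0000 + 0.41473 + 0.28860 = 1.7033.
F = −kT ln Z = −34.2 × ln(1.7033) = −34.2 × 0.53257 = -18.2 meV.

-18.2 meV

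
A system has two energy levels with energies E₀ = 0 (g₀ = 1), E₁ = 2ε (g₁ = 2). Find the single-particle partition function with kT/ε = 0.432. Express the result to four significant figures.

Eᵢ/kT = 0, 4.62963.
Z = Σ gᵢe^(−Eᵢ/kT) = 1·e^(−0) + 2·e^(−4.62963) = 1.00000 + 0.0195167 = 1.01952.

Z = 1.020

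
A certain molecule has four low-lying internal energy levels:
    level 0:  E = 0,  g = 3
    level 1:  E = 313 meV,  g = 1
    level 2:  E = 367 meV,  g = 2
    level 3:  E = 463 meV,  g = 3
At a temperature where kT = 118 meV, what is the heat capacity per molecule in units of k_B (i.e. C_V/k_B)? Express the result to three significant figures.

Eᵢ/kT = 0, 2.6525, 3.1102, 3.9237.
Z = Σ gᵢe^(−Eᵢ/kT) = 3·e^(−0) + 1·e^(−2.6525) + 2·e^(−3.1102) + 3·e^(−3.9237) = 3.0000 + 0.070475 + 0.089184 + 0.059303 = 3.2190.
⟨E⟩ = 25.550 meV, ⟨E²⟩ = 9825.8 meV².
C_V/k_B = (⟨E²⟩ − ⟨E⟩²)/(kT)² = (9825.8 − 652.80)/13924 = 0.659.

0.659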